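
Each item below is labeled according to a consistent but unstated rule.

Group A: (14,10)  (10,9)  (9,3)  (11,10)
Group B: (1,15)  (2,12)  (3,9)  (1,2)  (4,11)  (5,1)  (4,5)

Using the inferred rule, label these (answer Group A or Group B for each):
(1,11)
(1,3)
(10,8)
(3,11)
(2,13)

Group B, Group B, Group A, Group B, Group B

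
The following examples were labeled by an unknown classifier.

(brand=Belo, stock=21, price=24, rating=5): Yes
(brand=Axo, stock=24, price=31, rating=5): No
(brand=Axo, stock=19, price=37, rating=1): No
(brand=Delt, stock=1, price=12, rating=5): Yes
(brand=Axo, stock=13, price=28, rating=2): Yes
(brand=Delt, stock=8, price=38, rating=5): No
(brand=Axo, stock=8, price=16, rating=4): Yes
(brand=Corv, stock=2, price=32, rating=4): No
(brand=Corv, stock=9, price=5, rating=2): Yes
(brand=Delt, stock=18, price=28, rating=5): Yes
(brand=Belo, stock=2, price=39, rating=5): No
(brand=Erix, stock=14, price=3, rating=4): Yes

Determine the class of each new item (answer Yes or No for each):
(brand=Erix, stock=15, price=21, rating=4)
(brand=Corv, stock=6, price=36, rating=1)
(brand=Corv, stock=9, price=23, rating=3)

The distinguishing property — price ≤ 28 — holds for all the 'Yes' cases and none of the 'No' cases.
(brand=Erix, stock=15, price=21, rating=4): Yes (price = 21).
(brand=Corv, stock=6, price=36, rating=1): No (price = 36).
(brand=Corv, stock=9, price=23, rating=3): Yes (price = 23).

Yes, No, Yes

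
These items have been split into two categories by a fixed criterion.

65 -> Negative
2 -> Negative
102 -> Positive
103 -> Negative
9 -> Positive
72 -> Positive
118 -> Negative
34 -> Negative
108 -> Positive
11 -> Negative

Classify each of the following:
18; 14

Positive, Negative

Checking candidate rules against both groups, what survives is: multiple of 3.
18: Positive (18 = 3·6). 14: Negative (14 = 3·4 + 2).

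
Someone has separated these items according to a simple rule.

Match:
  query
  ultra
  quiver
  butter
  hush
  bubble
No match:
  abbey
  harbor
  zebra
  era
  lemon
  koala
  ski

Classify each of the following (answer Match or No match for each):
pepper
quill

The distinguishing property — contains 'u' — holds for all the 'Match' cases and none of the 'No match' cases.
No match: pepper, since no 'u'.
Match: quill, since has 'u'.

No match, Match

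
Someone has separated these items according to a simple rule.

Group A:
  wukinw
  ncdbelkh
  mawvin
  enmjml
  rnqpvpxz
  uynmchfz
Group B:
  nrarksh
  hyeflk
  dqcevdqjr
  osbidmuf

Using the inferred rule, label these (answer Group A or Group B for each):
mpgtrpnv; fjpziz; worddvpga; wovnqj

Rule: even length AND contains 'n'. This holds for each 'Group A' example and fails for each 'Group B' one.
mpgtrpnv: length 8, has 'n', fits → Group A. fjpziz: length 6, no 'n', fails the rule → Group B. worddvpga: length 9, no 'n', fails the rule → Group B. wovnqj: length 6, has 'n', fits → Group A.

Group A, Group B, Group B, Group A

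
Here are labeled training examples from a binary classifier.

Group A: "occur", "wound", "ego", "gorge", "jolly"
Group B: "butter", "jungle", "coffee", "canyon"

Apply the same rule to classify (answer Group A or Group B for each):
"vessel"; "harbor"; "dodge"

Group B, Group B, Group A

The pattern is that an item is 'Group A' exactly when: odd length.
Group B: "vessel", since length 6. Group B: "harbor", since length 6. Group A: "dodge", since length 5.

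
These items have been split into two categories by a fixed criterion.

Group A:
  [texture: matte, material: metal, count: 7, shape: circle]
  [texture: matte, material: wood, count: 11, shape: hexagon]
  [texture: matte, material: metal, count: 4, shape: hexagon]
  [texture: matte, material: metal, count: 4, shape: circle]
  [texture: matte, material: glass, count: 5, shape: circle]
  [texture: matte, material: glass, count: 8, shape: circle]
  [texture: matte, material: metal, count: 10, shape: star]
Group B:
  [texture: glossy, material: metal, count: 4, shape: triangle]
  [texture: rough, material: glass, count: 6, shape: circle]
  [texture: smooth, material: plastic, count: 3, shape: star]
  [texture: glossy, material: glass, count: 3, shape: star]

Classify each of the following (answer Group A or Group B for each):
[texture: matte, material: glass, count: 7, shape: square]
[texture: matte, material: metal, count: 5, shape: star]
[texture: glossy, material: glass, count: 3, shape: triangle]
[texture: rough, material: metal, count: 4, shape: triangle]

Group A, Group A, Group B, Group B

Rule: texture is matte. This holds for each 'Group A' example and fails for each 'Group B' one.
[texture: matte, material: glass, count: 7, shape: square]: texture is matte, qualifies → Group A.
[texture: matte, material: metal, count: 5, shape: star]: texture is matte, qualifies → Group A.
[texture: glossy, material: glass, count: 3, shape: triangle]: texture is glossy, lacks this property → Group B.
[texture: rough, material: metal, count: 4, shape: triangle]: texture is rough, lacks this property → Group B.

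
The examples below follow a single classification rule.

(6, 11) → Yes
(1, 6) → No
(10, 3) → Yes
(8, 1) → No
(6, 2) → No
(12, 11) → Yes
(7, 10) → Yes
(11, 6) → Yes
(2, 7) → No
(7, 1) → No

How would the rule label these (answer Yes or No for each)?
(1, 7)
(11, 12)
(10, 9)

No, Yes, Yes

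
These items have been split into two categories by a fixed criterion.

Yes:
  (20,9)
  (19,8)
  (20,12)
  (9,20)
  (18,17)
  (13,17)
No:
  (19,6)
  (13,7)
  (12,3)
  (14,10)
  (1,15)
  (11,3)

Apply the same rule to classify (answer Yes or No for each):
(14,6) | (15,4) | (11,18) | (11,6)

No, No, Yes, No

One predicate separates the groups cleanly: sum ≥ 27.
(14,6) → 14+6 = 20 → No. (15,4) → 15+4 = 19 → No. (11,18) → 11+18 = 29 → Yes. (11,6) → 11+6 = 17 → No.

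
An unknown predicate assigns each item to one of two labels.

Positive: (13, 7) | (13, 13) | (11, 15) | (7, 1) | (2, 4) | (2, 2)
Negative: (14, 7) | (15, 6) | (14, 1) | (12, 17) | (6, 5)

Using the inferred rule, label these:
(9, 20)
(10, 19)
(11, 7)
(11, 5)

Negative, Negative, Positive, Positive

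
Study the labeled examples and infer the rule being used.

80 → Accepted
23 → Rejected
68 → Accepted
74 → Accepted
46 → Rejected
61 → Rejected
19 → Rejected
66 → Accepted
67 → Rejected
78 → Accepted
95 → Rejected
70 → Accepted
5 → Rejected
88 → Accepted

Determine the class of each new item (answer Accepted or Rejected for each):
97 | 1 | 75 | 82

Rejected, Rejected, Rejected, Accepted

'Accepted' ⟺ even AND at least 61.
97 — 97 is odd, 97 ≥ 61, hence Rejected.
1 — 1 is odd, 1 < 61, hence Rejected.
75 — 75 is odd, 75 ≥ 61, hence Rejected.
82 — 82 is even, 82 ≥ 61, hence Accepted.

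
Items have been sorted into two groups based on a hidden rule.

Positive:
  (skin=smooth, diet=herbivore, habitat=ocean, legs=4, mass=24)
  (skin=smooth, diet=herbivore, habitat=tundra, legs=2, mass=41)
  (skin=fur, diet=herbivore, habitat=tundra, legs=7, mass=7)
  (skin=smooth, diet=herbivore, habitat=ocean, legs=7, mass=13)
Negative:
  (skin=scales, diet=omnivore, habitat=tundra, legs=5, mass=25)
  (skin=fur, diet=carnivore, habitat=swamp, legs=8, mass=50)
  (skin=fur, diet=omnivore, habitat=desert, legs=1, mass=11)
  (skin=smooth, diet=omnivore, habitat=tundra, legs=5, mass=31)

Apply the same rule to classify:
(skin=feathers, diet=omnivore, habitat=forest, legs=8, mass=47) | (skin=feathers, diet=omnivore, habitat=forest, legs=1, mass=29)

Negative, Negative

'Positive' ⟺ diet is herbivore.
Negative: (skin=feathers, diet=omnivore, habitat=forest, legs=8, mass=47), since diet is omnivore. Negative: (skin=feathers, diet=omnivore, habitat=forest, legs=1, mass=29), since diet is omnivore.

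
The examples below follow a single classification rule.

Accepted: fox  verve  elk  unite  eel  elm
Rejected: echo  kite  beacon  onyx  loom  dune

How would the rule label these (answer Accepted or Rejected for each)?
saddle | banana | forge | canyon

Rejected, Rejected, Accepted, Rejected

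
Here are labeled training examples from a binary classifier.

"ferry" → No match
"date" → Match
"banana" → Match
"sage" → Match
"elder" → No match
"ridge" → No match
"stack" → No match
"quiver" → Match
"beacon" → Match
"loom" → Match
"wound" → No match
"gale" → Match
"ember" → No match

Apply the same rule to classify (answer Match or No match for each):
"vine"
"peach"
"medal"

Checking candidate rules against both groups, what survives is: even length.

Match, No match, No match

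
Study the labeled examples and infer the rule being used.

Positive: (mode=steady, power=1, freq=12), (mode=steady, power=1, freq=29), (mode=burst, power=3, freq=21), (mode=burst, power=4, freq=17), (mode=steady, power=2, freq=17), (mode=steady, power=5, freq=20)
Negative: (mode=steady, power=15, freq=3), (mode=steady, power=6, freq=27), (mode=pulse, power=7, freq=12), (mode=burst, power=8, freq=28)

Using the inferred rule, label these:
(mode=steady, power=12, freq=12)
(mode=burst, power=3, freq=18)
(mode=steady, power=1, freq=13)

Negative, Positive, Positive

The pattern is that an item is 'Positive' exactly when: power ≤ 5.
(mode=steady, power=12, freq=12) → power = 12 → Negative. (mode=burst, power=3, freq=18) → power = 3 → Positive. (mode=steady, power=1, freq=13) → power = 1 → Positive.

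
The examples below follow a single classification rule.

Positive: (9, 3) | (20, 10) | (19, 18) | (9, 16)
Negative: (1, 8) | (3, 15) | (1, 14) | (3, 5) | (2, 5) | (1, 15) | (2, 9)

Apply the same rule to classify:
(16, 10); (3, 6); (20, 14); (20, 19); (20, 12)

Positive, Negative, Positive, Positive, Positive

The simplest hypothesis consistent with all the labels is: first ≥ 5.
(16, 10): first 16, checks out → Positive. (3, 6): first 3, lacks this property → Negative. (20, 14): first 20, checks out → Positive. (20, 19): first 20, checks out → Positive. (20, 12): first 20, checks out → Positive.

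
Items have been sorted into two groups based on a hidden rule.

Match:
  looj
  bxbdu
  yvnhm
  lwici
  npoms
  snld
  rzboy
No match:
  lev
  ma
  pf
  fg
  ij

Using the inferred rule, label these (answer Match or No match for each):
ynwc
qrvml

The common property of the 'Match' items is: length ≥ 4. No 'No match' item has it.
ynwc — length 4, hence Match.
qrvml — length 5, hence Match.

Match, Match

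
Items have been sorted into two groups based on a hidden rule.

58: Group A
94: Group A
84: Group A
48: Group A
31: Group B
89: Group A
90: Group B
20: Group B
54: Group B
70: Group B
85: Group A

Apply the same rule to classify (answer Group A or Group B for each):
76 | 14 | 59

All 'Group A' examples share one property — digit sum ≥ 10 — and every 'Group B' example lacks it.

Group A, Group B, Group A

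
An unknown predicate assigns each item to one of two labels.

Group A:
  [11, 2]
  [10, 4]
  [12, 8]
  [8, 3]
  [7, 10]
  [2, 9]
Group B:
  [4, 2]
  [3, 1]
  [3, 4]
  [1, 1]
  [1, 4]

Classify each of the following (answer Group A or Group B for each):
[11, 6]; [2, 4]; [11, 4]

Group A, Group B, Group A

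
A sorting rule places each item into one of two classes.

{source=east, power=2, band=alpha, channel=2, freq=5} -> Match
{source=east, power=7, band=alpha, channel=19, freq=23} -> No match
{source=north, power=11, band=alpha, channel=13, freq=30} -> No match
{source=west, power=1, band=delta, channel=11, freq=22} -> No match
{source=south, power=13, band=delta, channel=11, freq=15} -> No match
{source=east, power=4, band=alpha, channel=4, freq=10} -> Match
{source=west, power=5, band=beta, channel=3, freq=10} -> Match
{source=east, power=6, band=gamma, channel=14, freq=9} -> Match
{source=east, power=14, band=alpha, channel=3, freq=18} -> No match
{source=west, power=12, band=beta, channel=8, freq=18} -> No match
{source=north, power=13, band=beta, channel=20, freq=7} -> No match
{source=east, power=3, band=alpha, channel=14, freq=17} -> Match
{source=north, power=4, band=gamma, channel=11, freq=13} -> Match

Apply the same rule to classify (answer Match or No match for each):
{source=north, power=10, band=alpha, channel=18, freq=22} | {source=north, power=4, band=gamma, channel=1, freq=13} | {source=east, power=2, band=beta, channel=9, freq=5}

All 'Match' examples share one property — power ≤ 6 AND freq ≤ 17 — and every 'No match' example lacks it.

No match, Match, Match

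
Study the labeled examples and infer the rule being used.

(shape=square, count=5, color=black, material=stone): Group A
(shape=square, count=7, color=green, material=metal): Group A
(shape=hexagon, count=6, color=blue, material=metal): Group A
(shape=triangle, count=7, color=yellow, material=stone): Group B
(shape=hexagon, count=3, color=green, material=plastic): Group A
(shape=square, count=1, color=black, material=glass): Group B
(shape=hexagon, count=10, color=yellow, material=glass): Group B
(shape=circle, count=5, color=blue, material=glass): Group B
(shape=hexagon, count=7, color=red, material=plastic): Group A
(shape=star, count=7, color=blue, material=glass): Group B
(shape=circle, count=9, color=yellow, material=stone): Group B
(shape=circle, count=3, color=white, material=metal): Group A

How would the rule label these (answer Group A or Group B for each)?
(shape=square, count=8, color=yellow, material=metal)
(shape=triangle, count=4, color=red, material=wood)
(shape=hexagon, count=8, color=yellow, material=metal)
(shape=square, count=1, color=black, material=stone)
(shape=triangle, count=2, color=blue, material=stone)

Group B, Group A, Group B, Group A, Group A

The simplest hypothesis consistent with all the labels is: color is not yellow AND material is not glass.
Group B: (shape=square, count=8, color=yellow, material=metal), since color is yellow, material is metal. Group A: (shape=triangle, count=4, color=red, material=wood), since color is red, material is wood. Group B: (shape=hexagon, count=8, color=yellow, material=metal), since color is yellow, material is metal. Group A: (shape=square, count=1, color=black, material=stone), since color is black, material is stone. Group A: (shape=triangle, count=2, color=blue, material=stone), since color is blue, material is stone.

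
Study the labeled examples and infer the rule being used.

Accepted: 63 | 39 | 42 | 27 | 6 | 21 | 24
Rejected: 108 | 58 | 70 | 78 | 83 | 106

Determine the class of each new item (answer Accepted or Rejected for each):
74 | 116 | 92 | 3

Rule: multiple of 3 AND at most 63. This holds for each 'Accepted' example and fails for each 'Rejected' one.

Rejected, Rejected, Rejected, Accepted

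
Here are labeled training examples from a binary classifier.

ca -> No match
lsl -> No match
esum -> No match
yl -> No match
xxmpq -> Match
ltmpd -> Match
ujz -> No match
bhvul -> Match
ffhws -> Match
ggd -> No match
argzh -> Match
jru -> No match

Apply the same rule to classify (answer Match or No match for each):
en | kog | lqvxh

The rule appears to be: length 5.
en → length 2 → No match.
kog → length 3 → No match.
lqvxh → length 5 → Match.

No match, No match, Match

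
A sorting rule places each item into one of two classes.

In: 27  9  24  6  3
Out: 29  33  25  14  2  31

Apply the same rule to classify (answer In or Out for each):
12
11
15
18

Rule: multiple of 3 AND at most 27. This holds for each 'In' example and fails for each 'Out' one.
12: 12 = 3·4, 12 ≤ 27, fits → In. 11: 11 = 3·3 + 2, 11 ≤ 27, fails the rule → Out. 15: 15 = 3·5, 15 ≤ 27, fits → In. 18: 18 = 3·6, 18 ≤ 27, fits → In.

In, Out, In, In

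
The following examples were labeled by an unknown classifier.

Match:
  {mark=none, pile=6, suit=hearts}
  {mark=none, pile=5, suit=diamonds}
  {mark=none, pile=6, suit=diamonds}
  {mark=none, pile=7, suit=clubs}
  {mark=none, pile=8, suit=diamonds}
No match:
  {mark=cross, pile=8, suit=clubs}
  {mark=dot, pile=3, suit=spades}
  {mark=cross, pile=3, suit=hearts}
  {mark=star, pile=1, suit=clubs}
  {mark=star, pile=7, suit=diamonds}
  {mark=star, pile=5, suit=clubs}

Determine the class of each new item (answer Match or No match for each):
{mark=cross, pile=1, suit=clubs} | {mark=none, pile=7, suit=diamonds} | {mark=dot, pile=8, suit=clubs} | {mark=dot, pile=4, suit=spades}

Looking at the examples, the only property every 'Match' case has and every 'No match' case lacks is: mark is none.
{mark=cross, pile=1, suit=clubs} → mark is cross → No match. {mark=none, pile=7, suit=diamonds} → mark is none → Match. {mark=dot, pile=8, suit=clubs} → mark is dot → No match. {mark=dot, pile=4, suit=spades} → mark is dot → No match.

No match, Match, No match, No match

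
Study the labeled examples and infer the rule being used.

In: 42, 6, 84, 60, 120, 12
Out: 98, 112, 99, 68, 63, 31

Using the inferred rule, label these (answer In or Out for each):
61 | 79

Out, Out

The classifier is using: multiple of 6.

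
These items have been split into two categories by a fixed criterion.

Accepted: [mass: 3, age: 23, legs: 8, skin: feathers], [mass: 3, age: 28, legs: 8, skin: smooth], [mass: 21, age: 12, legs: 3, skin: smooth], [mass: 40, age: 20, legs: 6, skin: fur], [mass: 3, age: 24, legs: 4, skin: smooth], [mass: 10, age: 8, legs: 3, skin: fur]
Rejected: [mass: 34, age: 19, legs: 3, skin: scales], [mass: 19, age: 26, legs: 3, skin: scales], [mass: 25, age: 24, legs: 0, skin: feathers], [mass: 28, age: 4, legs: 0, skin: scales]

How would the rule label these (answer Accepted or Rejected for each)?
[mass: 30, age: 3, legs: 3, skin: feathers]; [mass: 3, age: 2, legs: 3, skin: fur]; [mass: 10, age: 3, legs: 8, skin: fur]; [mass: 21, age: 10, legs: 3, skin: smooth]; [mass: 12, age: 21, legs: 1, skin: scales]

Accepted, Accepted, Accepted, Accepted, Rejected

Rule: skin is not scales AND legs ≥ 3. This holds for each 'Accepted' example and fails for each 'Rejected' one.
[mass: 30, age: 3, legs: 3, skin: feathers]: skin is feathers, legs = 3 — checks out, so Accepted.
[mass: 3, age: 2, legs: 3, skin: fur]: skin is fur, legs = 3 — checks out, so Accepted.
[mass: 10, age: 3, legs: 8, skin: fur]: skin is fur, legs = 8 — checks out, so Accepted.
[mass: 21, age: 10, legs: 3, skin: smooth]: skin is smooth, legs = 3 — checks out, so Accepted.
[mass: 12, age: 21, legs: 1, skin: scales]: skin is scales, legs = 1 — fails this test, so Rejected.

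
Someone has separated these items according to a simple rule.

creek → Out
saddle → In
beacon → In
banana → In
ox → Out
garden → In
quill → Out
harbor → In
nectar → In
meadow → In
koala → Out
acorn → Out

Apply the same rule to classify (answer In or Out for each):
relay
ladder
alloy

Out, In, Out

The classifier is using: length 6.
relay: Out (length 5). ladder: In (length 6). alloy: Out (length 5).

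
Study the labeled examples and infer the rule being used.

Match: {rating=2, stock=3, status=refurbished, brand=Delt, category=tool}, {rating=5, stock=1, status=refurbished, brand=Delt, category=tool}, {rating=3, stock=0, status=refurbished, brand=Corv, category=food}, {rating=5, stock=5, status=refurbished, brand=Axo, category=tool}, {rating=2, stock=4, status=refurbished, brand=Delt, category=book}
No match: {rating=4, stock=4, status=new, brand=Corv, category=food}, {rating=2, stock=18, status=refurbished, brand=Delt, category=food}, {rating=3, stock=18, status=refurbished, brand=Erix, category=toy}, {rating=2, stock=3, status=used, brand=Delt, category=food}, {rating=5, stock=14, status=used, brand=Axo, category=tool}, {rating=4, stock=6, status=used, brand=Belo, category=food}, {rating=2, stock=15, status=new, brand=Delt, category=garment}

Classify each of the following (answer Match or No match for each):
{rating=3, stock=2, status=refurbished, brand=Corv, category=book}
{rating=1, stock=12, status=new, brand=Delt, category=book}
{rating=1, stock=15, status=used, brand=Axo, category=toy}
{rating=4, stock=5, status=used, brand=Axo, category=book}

Match, No match, No match, No match

One predicate separates the groups cleanly: status is refurbished AND stock ≤ 5.
Match: {rating=3, stock=2, status=refurbished, brand=Corv, category=book}, since status is refurbished, stock = 2.
No match: {rating=1, stock=12, status=new, brand=Delt, category=book}, since status is new, stock = 12.
No match: {rating=1, stock=15, status=used, brand=Axo, category=toy}, since status is used, stock = 15.
No match: {rating=4, stock=5, status=used, brand=Axo, category=book}, since status is used, stock = 5.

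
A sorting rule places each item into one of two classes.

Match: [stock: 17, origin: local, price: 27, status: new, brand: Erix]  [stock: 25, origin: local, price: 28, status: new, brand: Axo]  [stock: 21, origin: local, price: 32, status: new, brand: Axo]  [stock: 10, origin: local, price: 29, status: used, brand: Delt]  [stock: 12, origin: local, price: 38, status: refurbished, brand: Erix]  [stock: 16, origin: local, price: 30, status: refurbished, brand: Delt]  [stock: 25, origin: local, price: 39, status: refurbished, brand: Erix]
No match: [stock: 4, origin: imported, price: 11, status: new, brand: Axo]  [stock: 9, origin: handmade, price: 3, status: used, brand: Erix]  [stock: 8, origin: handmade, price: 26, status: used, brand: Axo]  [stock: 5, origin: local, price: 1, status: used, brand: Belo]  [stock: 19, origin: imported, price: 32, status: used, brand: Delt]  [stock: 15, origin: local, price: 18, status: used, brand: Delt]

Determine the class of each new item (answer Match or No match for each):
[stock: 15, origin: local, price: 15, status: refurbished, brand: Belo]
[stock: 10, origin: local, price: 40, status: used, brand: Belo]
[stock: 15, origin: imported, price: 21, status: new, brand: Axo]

Every 'Match' example satisfies: origin is local AND price ≥ 26. None of the 'No match' examples do.
[stock: 15, origin: local, price: 15, status: refurbished, brand: Belo]: No match (origin is local, price = 15). [stock: 10, origin: local, price: 40, status: used, brand: Belo]: Match (origin is local, price = 40). [stock: 15, origin: imported, price: 21, status: new, brand: Axo]: No match (origin is imported, price = 21).

No match, Match, No match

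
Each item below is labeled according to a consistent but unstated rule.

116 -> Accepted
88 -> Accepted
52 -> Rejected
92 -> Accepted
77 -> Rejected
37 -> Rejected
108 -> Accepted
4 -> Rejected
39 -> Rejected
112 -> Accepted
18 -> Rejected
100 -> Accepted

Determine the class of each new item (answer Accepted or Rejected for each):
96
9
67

Accepted, Rejected, Rejected

One predicate separates the groups cleanly: at least 88.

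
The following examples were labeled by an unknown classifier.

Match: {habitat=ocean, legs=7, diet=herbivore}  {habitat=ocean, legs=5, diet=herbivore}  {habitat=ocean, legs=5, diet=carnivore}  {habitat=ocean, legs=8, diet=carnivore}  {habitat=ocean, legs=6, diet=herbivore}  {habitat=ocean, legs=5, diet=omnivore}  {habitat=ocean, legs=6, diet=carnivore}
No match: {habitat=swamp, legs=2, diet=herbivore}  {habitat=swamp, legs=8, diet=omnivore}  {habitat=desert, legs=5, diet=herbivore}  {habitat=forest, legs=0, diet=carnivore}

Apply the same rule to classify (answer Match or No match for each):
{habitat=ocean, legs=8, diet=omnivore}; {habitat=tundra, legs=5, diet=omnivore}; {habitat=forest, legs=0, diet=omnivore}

Match, No match, No match

Every 'Match' example satisfies: habitat is ocean. None of the 'No match' examples do.
Match: {habitat=ocean, legs=8, diet=omnivore}, since habitat is ocean.
No match: {habitat=tundra, legs=5, diet=omnivore}, since habitat is tundra.
No match: {habitat=forest, legs=0, diet=omnivore}, since habitat is forest.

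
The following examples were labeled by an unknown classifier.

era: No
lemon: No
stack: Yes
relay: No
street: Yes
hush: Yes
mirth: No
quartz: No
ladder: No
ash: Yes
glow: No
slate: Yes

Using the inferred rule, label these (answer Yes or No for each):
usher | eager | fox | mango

Yes, No, No, No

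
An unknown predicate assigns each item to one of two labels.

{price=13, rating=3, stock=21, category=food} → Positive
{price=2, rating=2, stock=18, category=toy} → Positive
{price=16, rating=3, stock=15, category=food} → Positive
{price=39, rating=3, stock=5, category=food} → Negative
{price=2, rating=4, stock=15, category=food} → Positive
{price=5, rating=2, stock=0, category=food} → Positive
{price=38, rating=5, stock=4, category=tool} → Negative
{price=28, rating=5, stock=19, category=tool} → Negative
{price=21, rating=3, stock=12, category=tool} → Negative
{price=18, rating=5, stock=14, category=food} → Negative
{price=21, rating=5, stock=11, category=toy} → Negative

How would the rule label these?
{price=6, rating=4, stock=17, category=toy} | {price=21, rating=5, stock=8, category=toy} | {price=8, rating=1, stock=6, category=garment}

The common property of the 'Positive' items is: price ≤ 16. No 'Negative' item has it.
{price=6, rating=4, stock=17, category=toy}: price = 6 — qualifies, so Positive. {price=21, rating=5, stock=8, category=toy}: price = 21 — doesn't qualify, so Negative. {price=8, rating=1, stock=6, category=garment}: price = 8 — qualifies, so Positive.

Positive, Negative, Positive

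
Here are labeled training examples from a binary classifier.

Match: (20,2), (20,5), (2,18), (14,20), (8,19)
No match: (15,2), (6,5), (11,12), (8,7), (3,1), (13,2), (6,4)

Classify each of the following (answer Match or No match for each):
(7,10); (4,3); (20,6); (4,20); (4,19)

One predicate separates the groups cleanly: max ≥ 18.
(7,10): max 10, does not satisfy this → No match.
(4,3): max 4, does not satisfy this → No match.
(20,6): max 20, passes → Match.
(4,20): max 20, passes → Match.
(4,19): max 19, passes → Match.

No match, No match, Match, Match, Match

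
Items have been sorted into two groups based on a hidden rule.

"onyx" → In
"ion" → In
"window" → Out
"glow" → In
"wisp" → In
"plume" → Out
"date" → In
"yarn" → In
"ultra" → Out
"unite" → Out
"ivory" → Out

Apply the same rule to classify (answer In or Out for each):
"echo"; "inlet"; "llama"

In, Out, Out

The common property of the 'In' items is: length ≤ 4. No 'Out' item has it.
In: "echo", since length 4. Out: "inlet", since length 5. Out: "llama", since length 5.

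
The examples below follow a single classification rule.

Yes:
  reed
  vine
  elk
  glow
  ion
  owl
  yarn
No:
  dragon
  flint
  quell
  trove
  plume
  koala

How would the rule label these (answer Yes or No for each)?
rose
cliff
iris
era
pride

The pattern is that an item is 'Yes' exactly when: length ≤ 4.

Yes, No, Yes, Yes, No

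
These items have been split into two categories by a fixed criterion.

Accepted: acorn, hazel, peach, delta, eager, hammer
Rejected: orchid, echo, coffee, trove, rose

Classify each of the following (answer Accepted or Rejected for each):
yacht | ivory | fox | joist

Accepted, Rejected, Rejected, Rejected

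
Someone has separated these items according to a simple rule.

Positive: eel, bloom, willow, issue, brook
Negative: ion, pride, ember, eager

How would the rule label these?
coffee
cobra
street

Positive, Negative, Positive

A rule that fits every label: has a double letter — true of each 'Positive' example, false of each 'Negative' one.
coffee: Positive ('ff' doubled). cobra: Negative (no doubled letter). street: Positive ('ee' doubled).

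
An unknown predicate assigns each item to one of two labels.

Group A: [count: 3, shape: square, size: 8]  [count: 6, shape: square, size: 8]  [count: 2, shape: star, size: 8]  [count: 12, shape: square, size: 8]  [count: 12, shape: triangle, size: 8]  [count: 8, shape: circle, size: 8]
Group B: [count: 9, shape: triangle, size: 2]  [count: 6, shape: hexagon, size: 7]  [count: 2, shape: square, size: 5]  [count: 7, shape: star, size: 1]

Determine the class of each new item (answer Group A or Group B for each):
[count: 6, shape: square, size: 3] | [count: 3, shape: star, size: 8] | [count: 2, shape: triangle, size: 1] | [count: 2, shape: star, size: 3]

Rule: size = 8. This holds for each 'Group A' example and fails for each 'Group B' one.
[count: 6, shape: square, size: 3]: size = 3 — lacks this property, so Group B. [count: 3, shape: star, size: 8]: size = 8 — has this property, so Group A. [count: 2, shape: triangle, size: 1]: size = 1 — lacks this property, so Group B. [count: 2, shape: star, size: 3]: size = 3 — lacks this property, so Group B.

Group B, Group A, Group B, Group B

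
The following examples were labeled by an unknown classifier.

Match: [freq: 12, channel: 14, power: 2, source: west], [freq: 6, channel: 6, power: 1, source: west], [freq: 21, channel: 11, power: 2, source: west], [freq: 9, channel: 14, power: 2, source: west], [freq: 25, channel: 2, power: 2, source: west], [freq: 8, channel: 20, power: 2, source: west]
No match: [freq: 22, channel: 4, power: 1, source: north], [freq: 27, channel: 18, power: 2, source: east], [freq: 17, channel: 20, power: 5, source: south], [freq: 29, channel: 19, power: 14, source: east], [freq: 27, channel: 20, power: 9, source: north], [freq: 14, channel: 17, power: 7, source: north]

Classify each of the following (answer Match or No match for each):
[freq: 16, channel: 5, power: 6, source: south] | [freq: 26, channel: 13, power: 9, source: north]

No match, No match

Comparing the two groups points to one rule — source is west.
[freq: 16, channel: 5, power: 6, source: south] — source is south, hence No match.
[freq: 26, channel: 13, power: 9, source: north] — source is north, hence No match.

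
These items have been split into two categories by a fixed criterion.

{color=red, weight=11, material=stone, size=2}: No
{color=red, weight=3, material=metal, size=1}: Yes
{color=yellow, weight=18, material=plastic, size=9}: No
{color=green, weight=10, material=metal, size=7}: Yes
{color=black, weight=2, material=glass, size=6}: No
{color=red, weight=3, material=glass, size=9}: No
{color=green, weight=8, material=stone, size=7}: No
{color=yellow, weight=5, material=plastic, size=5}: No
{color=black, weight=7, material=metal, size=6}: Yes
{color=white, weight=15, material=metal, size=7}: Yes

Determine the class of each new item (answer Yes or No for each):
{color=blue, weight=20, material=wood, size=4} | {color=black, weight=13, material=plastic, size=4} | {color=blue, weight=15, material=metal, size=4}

The classifier is using: material is metal.
{color=blue, weight=20, material=wood, size=4} → material is wood → No.
{color=black, weight=13, material=plastic, size=4} → material is plastic → No.
{color=blue, weight=15, material=metal, size=4} → material is metal → Yes.

No, No, Yes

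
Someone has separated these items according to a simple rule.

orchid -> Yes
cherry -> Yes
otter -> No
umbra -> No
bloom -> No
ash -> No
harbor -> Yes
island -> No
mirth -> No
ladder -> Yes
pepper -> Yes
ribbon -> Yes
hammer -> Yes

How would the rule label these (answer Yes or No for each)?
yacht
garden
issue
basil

No, Yes, No, No

The pattern is that an item is 'Yes' exactly when: even length AND contains 'r'.
yacht: length 5, no 'r', fails the rule → No. garden: length 6, has 'r', passes → Yes. issue: length 5, no 'r', fails the rule → No. basil: length 5, no 'r', fails the rule → No.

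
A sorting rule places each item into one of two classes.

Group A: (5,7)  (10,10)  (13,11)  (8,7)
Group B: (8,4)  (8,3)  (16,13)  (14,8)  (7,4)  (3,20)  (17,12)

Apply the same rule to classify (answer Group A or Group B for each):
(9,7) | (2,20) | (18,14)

The simplest hypothesis consistent with all the labels is: |first − second| ≤ 2.
(9,7) → |9−7| = 2 → Group A. (2,20) → |2−20| = 18 → Group B. (18,14) → |18−14| = 4 → Group B.

Group A, Group B, Group B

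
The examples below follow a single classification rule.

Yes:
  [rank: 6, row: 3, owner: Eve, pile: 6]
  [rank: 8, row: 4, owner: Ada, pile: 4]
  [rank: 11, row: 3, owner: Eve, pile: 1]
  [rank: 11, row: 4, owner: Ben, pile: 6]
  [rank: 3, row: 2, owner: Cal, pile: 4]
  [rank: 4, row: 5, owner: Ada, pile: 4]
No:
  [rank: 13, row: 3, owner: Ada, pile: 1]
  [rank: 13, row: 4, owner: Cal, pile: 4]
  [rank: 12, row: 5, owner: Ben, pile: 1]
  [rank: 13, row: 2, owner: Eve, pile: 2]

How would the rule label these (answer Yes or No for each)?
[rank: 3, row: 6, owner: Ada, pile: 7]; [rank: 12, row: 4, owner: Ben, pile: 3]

The classifier is using: rank ≤ 11.
[rank: 3, row: 6, owner: Ada, pile: 7]: rank = 3, matches → Yes. [rank: 12, row: 4, owner: Ben, pile: 3]: rank = 12, does not pass → No.

Yes, No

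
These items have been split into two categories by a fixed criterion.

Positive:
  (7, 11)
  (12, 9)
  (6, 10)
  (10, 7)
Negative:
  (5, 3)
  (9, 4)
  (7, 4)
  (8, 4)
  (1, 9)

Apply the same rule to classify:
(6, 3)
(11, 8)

A rule that fits every label: sum ≥ 16 — true of each 'Positive' example, false of each 'Negative' one.
(6, 3) → 6+3 = 9 → Negative.
(11, 8) → 11+8 = 19 → Positive.

Negative, Positive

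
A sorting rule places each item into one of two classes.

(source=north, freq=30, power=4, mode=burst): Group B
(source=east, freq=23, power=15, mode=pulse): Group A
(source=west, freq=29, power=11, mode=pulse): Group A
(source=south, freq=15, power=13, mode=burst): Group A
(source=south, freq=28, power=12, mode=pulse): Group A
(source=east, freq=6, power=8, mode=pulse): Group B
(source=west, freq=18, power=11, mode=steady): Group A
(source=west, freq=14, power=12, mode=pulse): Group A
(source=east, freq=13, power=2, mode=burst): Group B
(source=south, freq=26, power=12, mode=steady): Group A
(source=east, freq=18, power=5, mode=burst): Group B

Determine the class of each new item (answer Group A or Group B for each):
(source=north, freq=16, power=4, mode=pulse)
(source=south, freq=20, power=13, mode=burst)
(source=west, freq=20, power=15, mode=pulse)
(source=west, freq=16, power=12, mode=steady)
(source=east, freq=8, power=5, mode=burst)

The distinguishing property — power ≥ 11 — holds for all the 'Group A' cases and none of the 'Group B' cases.
(source=north, freq=16, power=4, mode=pulse) — power = 4, hence Group B.
(source=south, freq=20, power=13, mode=burst) — power = 13, hence Group A.
(source=west, freq=20, power=15, mode=pulse) — power = 15, hence Group A.
(source=west, freq=16, power=12, mode=steady) — power = 12, hence Group A.
(source=east, freq=8, power=5, mode=burst) — power = 5, hence Group B.

Group B, Group A, Group A, Group A, Group B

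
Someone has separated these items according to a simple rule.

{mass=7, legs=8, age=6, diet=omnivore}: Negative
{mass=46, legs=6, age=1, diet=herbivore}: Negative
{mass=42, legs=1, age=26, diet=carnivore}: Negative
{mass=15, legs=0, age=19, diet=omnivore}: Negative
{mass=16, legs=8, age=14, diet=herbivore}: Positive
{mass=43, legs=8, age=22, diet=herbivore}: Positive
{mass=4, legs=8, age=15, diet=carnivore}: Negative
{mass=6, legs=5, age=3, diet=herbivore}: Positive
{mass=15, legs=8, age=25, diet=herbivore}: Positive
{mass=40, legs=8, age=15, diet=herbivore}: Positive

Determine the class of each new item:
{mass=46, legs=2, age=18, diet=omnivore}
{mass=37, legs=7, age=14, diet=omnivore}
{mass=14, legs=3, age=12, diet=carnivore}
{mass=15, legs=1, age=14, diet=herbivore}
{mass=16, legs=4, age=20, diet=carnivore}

Negative, Negative, Negative, Positive, Negative

The distinguishing property — diet is herbivore AND age ≥ 3 — holds for all the 'Positive' cases and none of the 'Negative' cases.
{mass=46, legs=2, age=18, diet=omnivore}: Negative (diet is omnivore, age = 18).
{mass=37, legs=7, age=14, diet=omnivore}: Negative (diet is omnivore, age = 14).
{mass=14, legs=3, age=12, diet=carnivore}: Negative (diet is carnivore, age = 12).
{mass=15, legs=1, age=14, diet=herbivore}: Positive (diet is herbivore, age = 14).
{mass=16, legs=4, age=20, diet=carnivore}: Negative (diet is carnivore, age = 20).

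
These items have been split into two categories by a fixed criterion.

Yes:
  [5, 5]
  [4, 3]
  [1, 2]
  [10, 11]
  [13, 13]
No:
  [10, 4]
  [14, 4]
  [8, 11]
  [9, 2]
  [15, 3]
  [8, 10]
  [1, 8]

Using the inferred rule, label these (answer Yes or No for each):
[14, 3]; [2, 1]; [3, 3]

The distinguishing property — |first − second| ≤ 1 — holds for all the 'Yes' cases and none of the 'No' cases.
[14, 3]: No (|14−3| = 11). [2, 1]: Yes (|2−1| = 1). [3, 3]: Yes (|3−3| = 0).

No, Yes, Yes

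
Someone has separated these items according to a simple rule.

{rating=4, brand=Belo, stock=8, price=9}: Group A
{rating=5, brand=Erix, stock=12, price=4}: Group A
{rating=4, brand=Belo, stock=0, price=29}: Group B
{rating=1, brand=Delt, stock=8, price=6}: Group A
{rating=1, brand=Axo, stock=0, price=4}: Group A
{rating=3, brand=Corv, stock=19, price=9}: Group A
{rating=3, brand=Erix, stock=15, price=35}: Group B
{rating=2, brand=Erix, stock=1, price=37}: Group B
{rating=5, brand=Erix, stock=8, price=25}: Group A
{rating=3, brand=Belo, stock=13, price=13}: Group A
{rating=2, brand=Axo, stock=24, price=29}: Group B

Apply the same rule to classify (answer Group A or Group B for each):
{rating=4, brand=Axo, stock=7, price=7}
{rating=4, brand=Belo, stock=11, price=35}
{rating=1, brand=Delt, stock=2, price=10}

The simplest hypothesis consistent with all the labels is: price ≤ 25.
{rating=4, brand=Axo, stock=7, price=7}: price = 7 — satisfies this, so Group A.
{rating=4, brand=Belo, stock=11, price=35}: price = 35 — fails the rule, so Group B.
{rating=1, brand=Delt, stock=2, price=10}: price = 10 — satisfies this, so Group A.

Group A, Group B, Group A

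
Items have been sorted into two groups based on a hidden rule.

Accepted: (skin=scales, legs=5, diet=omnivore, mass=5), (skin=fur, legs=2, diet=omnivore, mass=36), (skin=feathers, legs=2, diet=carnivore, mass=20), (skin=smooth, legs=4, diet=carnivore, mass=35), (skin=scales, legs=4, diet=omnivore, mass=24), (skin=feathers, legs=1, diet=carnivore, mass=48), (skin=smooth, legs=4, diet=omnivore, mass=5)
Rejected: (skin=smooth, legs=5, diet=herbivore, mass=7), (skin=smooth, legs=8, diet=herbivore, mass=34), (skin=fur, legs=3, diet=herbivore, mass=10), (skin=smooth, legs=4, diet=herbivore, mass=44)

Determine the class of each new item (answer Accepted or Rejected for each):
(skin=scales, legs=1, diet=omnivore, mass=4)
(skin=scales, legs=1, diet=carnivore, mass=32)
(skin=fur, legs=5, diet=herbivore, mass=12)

Accepted, Accepted, Rejected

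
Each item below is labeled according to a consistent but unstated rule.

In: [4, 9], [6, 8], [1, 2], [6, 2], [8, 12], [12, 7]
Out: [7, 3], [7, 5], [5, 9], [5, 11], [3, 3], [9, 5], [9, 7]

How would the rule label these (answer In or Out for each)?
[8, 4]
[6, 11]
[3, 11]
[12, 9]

The rule appears to be: product is even.
[8, 4] — 8·4 = 32, hence In. [6, 11] — 6·11 = 66, hence In. [3, 11] — 3·11 = 33, hence Out. [12, 9] — 12·9 = 108, hence In.

In, In, Out, In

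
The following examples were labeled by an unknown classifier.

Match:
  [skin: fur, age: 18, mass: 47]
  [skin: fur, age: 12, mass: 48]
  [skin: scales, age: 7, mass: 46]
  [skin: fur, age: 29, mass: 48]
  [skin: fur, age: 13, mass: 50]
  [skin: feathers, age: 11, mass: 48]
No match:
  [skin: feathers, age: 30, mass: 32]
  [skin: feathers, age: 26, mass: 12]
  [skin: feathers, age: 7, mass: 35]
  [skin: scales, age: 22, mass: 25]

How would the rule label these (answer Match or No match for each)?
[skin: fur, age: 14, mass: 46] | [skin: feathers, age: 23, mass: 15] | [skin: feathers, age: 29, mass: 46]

Match, No match, Match

All 'Match' examples share one property — mass ≥ 46 — and every 'No match' example lacks it.
[skin: fur, age: 14, mass: 46]: mass = 46 — passes, so Match. [skin: feathers, age: 23, mass: 15]: mass = 15 — does not fit, so No match. [skin: feathers, age: 29, mass: 46]: mass = 46 — passes, so Match.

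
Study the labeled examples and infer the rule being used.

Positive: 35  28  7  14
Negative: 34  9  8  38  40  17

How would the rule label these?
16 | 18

Negative, Negative

Every 'Positive' example satisfies: multiple of 7. None of the 'Negative' examples do.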